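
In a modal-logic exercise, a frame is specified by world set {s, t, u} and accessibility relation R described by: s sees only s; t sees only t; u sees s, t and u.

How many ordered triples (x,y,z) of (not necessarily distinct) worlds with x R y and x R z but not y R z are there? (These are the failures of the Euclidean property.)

Enumerating: (u,s,t), (u,s,u), (u,t,s), (u,t,u).

4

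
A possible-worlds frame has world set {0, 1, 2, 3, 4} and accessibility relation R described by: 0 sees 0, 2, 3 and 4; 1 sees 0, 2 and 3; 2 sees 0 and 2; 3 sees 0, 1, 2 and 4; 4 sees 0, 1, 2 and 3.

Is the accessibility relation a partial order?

No

Reflexive: no — 1 is not related to itself.
Transitive: no — 0 R 3 and 3 R 1, but not 0 R 1.
Antisymmetric: no — 0 R 2 and 2 R 0 with 0 ≠ 2.
So R is not a partial order.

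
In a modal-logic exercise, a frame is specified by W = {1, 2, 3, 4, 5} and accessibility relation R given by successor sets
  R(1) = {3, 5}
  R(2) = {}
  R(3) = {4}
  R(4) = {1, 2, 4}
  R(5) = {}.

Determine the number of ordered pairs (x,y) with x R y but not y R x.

5

Enumerating: (1,3), (1,5), (3,4), (4,1), (4,2).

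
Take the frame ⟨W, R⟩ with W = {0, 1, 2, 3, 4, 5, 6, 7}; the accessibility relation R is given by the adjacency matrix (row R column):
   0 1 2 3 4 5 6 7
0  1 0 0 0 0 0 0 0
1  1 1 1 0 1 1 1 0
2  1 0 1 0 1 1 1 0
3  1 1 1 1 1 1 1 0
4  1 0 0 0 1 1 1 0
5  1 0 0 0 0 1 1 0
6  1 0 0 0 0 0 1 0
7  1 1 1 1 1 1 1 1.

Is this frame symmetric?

Symmetric: no — 1 R 0 but not 0 R 1.

No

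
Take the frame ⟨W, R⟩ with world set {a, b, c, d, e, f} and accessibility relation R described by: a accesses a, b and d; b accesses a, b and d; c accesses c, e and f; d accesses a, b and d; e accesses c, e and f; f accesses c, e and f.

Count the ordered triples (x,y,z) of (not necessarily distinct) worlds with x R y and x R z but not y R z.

R is Euclidean; there are no such tuples.

0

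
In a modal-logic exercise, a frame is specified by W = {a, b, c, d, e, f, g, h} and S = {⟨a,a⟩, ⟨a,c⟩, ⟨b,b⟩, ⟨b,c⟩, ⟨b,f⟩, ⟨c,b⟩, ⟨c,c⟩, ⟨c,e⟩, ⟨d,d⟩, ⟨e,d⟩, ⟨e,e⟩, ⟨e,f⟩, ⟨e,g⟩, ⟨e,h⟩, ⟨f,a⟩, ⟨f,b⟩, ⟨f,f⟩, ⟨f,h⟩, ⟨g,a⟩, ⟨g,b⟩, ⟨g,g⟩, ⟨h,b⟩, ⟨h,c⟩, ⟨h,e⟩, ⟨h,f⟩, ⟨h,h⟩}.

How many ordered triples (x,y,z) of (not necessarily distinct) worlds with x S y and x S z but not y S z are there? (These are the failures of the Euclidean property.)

Enumerating: (a,c,a), (b,c,f), (b,f,c), (c,b,e), (c,e,b), (c,e,c), (e,d,e), (e,d,f), (e,d,g), (e,d,h), (e,f,d), (e,f,e), … and 25 more.
Total: 37.

37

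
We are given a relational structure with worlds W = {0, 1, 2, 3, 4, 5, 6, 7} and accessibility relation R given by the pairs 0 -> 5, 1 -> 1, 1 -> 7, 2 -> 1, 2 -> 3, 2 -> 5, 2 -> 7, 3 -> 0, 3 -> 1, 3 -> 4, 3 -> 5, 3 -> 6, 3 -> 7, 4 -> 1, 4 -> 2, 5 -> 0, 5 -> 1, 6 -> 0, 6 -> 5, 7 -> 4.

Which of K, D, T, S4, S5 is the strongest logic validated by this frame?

Serial (axiom D): yes — every world has a successor (e.g. 0 R 5).
Reflexive (axiom T): no — 0 is not related to itself.
Transitive (axiom 4): no — 0 R 5 and 5 R 1, but not 0 R 1.
Euclidean (axiom 5): no — 2 R 1 and 2 R 3, but not 1 R 3.
So F validates K, D; T would additionally require R to be reflexive. The strongest is D.

D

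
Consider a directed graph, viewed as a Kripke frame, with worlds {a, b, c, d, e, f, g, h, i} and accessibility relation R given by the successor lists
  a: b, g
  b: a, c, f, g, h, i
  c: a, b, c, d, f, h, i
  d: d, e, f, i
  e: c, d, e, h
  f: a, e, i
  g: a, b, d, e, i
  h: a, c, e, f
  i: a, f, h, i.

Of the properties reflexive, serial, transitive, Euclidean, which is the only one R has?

serial

Reflexive: no — a is not related to itself.
Serial: yes — every world has a successor (e.g. a R b).
Transitive: no — a R b and b R c, but not a R c.
Euclidean: no — b R a and b R c, but not a R c.
Only serial holds.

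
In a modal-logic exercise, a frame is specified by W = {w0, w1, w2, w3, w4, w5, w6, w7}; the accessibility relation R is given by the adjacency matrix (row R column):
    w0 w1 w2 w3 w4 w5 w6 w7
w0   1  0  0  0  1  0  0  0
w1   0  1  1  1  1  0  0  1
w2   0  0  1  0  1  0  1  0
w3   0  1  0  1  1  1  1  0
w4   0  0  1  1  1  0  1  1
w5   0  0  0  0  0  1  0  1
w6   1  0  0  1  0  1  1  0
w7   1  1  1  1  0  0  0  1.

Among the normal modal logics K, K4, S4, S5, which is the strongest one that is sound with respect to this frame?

Transitive (axiom 4): no — w0 R w4 and w4 R w2, but not w0 R w2.
Reflexive (axiom T): yes — every world is R-related to itself.
Euclidean (axiom 5): no — w1 R w2 and w1 R w3, but not w2 R w3.
So F validates K; K4 would additionally require R to be transitive. The strongest is K.

K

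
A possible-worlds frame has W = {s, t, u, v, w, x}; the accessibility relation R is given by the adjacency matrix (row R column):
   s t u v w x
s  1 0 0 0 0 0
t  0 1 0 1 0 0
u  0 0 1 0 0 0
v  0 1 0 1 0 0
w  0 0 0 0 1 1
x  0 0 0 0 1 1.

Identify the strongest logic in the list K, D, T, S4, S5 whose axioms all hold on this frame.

S5

Serial (axiom D): yes — every world has a successor (e.g. s R s).
Reflexive (axiom T): yes — every world is R-related to itself.
Transitive (axiom 4): yes — every two-step R-path is closed by a direct edge.
Euclidean (axiom 5): yes — any two successors of a common world are R-related.
So F validates K, D, T, S4, S5. The strongest is S5.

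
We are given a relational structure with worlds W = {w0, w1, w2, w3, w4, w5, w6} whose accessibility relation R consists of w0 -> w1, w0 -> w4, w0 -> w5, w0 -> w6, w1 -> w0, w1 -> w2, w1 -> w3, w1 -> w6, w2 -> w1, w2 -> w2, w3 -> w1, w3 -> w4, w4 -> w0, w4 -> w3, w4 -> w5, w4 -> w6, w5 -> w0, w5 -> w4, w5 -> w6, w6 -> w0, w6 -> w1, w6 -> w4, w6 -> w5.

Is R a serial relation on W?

Serial: yes — every world has a successor (e.g. w0 R w1).

Yes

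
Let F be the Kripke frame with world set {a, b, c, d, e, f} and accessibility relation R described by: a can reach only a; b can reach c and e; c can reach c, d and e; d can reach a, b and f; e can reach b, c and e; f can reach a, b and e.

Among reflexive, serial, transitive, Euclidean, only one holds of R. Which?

Reflexive: no — b is not related to itself.
Serial: yes — every world has a successor (e.g. a R a).
Transitive: no — b R c and c R d, but not b R d.
Euclidean: no — c R d and c R e, but not d R e.
Only serial holds.

serial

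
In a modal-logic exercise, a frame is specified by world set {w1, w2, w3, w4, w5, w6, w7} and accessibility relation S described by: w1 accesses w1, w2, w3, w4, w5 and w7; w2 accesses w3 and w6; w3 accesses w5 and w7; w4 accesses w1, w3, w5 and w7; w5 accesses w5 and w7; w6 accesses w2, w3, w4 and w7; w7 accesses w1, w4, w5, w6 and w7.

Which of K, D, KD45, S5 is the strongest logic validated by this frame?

D

Serial (axiom D): yes — every world has a successor (e.g. w1 S w1).
Euclidean (axiom 5): no — w1 S w2 and w1 S w4, but not w2 S w4.
Transitive (axiom 4): no — w1 S w2 and w2 S w6, but not w1 S w6.
Reflexive (axiom T): no — w2 is not related to itself.
So F validates K, D; KD45 would additionally require S to be Euclidean and transitive. The strongest is D.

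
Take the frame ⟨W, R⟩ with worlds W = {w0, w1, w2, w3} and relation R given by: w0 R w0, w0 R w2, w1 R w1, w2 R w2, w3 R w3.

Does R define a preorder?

Yes

Reflexive: yes — every world is R-related to itself.
Transitive: yes — every two-step R-path is closed by a direct edge.
So R is a preorder.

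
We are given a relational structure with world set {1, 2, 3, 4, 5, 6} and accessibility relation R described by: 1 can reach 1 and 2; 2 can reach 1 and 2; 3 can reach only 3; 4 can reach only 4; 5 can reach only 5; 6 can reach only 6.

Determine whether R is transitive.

Transitive: yes — every two-step R-path is closed by a direct edge.

Yes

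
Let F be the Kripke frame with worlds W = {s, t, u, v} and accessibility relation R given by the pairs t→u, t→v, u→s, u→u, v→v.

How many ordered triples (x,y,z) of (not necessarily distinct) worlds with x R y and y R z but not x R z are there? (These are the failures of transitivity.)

Enumerating: (t,u,s).

1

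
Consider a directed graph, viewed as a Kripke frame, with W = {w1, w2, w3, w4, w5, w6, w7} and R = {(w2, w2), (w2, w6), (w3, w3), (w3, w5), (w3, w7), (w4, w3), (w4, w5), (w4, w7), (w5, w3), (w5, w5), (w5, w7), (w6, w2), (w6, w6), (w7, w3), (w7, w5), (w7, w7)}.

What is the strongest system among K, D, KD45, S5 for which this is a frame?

Serial (axiom D): no — w1 has no R-successor.
Euclidean (axiom 5): yes — any two successors of a common world are R-related.
Transitive (axiom 4): yes — every two-step R-path is closed by a direct edge.
Reflexive (axiom T): no — w1 is not related to itself.
So F validates K; D would additionally require R to be serial. The strongest is K.

K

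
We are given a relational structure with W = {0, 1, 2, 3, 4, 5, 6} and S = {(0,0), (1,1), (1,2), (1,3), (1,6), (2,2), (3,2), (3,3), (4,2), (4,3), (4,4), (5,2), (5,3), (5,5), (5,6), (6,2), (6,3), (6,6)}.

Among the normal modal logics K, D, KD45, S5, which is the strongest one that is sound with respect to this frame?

Serial (axiom D): yes — every world has a successor (e.g. 0 S 0).
Euclidean (axiom 5): no — 1 S 2 and 1 S 3, but not 2 S 3.
Transitive (axiom 4): yes — every two-step S-path is closed by a direct edge.
Reflexive (axiom T): yes — every world is S-related to itself.
So F validates K, D; KD45 would additionally require S to be Euclidean. The strongest is D.

D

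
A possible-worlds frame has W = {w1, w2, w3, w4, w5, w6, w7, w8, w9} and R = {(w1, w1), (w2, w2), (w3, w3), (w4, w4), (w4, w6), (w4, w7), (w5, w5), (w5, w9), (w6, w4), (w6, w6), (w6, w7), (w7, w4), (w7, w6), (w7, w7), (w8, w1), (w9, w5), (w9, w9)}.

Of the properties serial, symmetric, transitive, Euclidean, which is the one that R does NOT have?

Serial: yes — every world has a successor (e.g. w1 R w1).
Symmetric: no — w8 R w1 but not w1 R w8.
Transitive: yes — every two-step R-path is closed by a direct edge.
Euclidean: yes — any two successors of a common world are R-related.
Only symmetric fails.

symmetric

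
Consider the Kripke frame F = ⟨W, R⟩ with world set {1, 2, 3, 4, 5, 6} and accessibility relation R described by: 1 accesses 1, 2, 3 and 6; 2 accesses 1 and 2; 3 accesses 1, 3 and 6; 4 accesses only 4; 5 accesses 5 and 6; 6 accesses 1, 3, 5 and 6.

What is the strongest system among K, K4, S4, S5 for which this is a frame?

K

Transitive (axiom 4): no — 1 R 6 and 6 R 5, but not 1 R 5.
Reflexive (axiom T): yes — every world is R-related to itself.
Euclidean (axiom 5): no — 1 R 2 and 1 R 3, but not 2 R 3.
So F validates K; K4 would additionally require R to be transitive. The strongest is K.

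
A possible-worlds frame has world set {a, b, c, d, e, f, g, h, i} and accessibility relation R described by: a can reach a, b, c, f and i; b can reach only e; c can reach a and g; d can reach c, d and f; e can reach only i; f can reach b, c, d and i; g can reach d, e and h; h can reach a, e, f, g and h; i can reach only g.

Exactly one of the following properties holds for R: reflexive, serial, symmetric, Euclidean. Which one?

Reflexive: no — b is not related to itself.
Serial: yes — every world has a successor (e.g. a R a).
Symmetric: no — a R b but not b R a.
Euclidean: no — a R b and a R c, but not b R c.
Only serial holds.

serial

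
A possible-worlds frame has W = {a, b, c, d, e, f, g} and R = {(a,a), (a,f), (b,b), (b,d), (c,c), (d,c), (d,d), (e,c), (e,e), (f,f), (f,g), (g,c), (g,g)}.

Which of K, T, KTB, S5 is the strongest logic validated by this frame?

Reflexive (axiom T): yes — every world is R-related to itself.
Symmetric (axiom B): no — a R f but not f R a.
Euclidean (axiom 5): no — a R f and a R a, but not f R a.
So F validates K, T; KTB would additionally require R to be symmetric. The strongest is T.

T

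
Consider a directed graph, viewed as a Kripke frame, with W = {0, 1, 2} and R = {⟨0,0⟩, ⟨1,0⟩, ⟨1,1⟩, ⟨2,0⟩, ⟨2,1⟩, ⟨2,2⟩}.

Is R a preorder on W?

Yes

Reflexive: yes — every world is R-related to itself.
Transitive: yes — every two-step R-path is closed by a direct edge.
So R is a preorder.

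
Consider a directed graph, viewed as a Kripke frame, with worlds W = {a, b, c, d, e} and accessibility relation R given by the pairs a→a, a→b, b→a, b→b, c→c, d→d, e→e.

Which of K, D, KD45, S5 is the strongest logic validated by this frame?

Serial (axiom D): yes — every world has a successor (e.g. a R a).
Euclidean (axiom 5): yes — any two successors of a common world are R-related.
Transitive (axiom 4): yes — every two-step R-path is closed by a direct edge.
Reflexive (axiom T): yes — every world is R-related to itself.
So F validates K, D, KD45, S5. The strongest is S5.

S5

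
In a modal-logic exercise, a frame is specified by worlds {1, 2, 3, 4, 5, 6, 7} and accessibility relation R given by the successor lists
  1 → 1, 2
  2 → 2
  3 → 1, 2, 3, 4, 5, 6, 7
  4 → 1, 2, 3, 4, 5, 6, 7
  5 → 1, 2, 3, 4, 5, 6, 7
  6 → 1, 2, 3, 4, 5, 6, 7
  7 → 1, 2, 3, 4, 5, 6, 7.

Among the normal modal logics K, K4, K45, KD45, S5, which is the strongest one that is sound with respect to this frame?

Transitive (axiom 4): yes — every two-step R-path is closed by a direct edge.
Euclidean (axiom 5): no — 3 R 1 and 3 R 4, but not 1 R 4.
Serial (axiom D): yes — every world has a successor (e.g. 1 R 1).
Reflexive (axiom T): yes — every world is R-related to itself.
So F validates K, K4; K45 would additionally require R to be Euclidean. The strongest is K4.

K4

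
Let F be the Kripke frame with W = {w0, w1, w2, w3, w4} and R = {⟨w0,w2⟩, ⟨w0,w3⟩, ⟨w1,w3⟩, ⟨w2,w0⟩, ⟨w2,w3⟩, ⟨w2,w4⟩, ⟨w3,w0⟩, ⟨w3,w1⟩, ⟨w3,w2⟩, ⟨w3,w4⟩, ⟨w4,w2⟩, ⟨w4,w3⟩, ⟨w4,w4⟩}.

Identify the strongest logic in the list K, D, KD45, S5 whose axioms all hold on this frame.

Serial (axiom D): yes — every world has a successor (e.g. w0 R w2).
Euclidean (axiom 5): no — w2 R w0 and w2 R w4, but not w0 R w4.
Transitive (axiom 4): no — w0 R w2 and w2 R w4, but not w0 R w4.
Reflexive (axiom T): no — w0 is not related to itself.
So F validates K, D; KD45 would additionally require R to be Euclidean and transitive. The strongest is D.

D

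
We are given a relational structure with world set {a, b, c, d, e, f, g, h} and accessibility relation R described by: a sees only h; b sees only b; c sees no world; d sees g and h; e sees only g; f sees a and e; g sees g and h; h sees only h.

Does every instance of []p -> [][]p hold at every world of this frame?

No

By correspondence theory, 4 is valid on a frame iff R is transitive.
Transitive: no — e R g and g R h, but not e R h.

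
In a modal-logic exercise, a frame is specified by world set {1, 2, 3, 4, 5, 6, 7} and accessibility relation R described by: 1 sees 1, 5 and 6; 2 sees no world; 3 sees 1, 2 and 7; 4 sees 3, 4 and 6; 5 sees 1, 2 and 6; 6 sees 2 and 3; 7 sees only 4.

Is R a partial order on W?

Reflexive: no — 2 is not related to itself.
Transitive: no — 1 R 5 and 5 R 2, but not 1 R 2.
Antisymmetric: no — 1 R 5 and 5 R 1 with 1 ≠ 5.
So R is not a partial order.

No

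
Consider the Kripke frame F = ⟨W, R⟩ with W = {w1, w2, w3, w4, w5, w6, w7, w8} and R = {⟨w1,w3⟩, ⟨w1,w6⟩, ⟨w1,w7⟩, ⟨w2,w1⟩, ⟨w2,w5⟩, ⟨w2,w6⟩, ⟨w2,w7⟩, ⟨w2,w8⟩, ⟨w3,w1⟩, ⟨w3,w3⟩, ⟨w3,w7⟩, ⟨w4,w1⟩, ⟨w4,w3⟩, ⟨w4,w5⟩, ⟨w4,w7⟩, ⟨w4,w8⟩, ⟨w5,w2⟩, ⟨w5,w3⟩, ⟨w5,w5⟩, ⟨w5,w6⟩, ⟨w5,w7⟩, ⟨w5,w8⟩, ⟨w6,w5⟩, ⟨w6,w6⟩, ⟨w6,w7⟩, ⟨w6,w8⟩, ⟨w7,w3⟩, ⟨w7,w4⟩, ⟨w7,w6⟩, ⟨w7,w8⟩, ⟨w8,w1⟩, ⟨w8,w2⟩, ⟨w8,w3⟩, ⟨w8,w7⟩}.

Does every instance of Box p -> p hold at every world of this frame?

Axiom T corresponds to the accessibility relation being reflexive.
Reflexive: no — w1 is not related to itself.

No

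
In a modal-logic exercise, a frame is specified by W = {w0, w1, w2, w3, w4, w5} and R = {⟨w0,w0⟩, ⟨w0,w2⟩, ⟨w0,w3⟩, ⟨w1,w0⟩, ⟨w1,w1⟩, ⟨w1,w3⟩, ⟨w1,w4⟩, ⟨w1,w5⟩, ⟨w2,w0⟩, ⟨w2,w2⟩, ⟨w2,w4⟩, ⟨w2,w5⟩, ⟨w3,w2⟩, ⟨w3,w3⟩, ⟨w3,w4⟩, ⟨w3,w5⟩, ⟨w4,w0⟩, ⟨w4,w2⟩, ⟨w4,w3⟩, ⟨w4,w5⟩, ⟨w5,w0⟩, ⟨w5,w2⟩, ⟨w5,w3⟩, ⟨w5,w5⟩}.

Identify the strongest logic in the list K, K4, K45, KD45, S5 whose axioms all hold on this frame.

Transitive (axiom 4): no — w0 R w2 and w2 R w4, but not w0 R w4.
Euclidean (axiom 5): no — w0 R w2 and w0 R w3, but not w2 R w3.
Serial (axiom D): yes — every world has a successor (e.g. w0 R w0).
Reflexive (axiom T): no — w4 is not related to itself.
So F validates K; K4 would additionally require R to be transitive. The strongest is K.

K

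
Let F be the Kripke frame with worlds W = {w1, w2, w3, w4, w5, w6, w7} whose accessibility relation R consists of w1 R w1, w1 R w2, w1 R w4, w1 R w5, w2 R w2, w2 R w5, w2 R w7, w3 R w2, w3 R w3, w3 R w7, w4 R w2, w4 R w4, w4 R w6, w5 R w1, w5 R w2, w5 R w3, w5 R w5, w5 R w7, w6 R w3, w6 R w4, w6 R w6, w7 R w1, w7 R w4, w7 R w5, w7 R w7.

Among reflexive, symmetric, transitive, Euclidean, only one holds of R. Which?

Reflexive: yes — every world is R-related to itself.
Symmetric: no — w1 R w2 but not w2 R w1.
Transitive: no — w1 R w2 and w2 R w7, but not w1 R w7.
Euclidean: no — w1 R w2 and w1 R w4, but not w2 R w4.
Only reflexive holds.

reflexive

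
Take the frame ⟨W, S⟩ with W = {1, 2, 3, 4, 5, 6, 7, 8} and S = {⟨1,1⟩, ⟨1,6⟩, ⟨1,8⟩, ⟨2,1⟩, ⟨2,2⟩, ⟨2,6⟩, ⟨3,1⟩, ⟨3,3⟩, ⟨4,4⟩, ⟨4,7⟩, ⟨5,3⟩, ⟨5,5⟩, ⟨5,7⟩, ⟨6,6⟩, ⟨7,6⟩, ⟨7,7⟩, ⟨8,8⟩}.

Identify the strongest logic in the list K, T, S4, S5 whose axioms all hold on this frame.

Reflexive (axiom T): yes — every world is S-related to itself.
Transitive (axiom 4): no — 2 S 1 and 1 S 8, but not 2 S 8.
Euclidean (axiom 5): no — 1 S 6 and 1 S 8, but not 6 S 8.
So F validates K, T; S4 would additionally require S to be transitive. The strongest is T.

T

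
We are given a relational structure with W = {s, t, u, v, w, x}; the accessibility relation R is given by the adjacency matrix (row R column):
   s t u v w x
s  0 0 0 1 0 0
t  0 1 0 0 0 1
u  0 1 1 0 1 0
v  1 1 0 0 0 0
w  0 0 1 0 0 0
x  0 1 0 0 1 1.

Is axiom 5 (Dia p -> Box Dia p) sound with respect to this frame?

By correspondence theory, 5 is valid on a frame iff R is Euclidean.
Euclidean: no — u R t and u R w, but not t R w.

No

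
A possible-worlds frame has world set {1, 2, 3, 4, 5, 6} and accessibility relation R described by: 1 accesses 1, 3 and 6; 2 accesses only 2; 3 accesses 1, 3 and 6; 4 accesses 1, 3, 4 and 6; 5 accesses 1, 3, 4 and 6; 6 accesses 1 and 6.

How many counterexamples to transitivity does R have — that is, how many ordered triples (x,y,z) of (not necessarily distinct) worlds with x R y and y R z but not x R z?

Enumerating: (6,1,3).

1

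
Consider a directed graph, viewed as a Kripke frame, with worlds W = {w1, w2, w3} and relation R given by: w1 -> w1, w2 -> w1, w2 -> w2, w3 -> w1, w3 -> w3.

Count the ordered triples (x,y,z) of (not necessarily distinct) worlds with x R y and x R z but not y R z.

2

Enumerating: (w2,w1,w2), (w3,w1,w3).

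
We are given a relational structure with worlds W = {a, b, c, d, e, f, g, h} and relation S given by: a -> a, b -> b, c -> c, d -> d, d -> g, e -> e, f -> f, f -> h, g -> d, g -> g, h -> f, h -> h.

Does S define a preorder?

Yes

Reflexive: yes — every world is S-related to itself.
Transitive: yes — every two-step S-path is closed by a direct edge.
So S is a preorder.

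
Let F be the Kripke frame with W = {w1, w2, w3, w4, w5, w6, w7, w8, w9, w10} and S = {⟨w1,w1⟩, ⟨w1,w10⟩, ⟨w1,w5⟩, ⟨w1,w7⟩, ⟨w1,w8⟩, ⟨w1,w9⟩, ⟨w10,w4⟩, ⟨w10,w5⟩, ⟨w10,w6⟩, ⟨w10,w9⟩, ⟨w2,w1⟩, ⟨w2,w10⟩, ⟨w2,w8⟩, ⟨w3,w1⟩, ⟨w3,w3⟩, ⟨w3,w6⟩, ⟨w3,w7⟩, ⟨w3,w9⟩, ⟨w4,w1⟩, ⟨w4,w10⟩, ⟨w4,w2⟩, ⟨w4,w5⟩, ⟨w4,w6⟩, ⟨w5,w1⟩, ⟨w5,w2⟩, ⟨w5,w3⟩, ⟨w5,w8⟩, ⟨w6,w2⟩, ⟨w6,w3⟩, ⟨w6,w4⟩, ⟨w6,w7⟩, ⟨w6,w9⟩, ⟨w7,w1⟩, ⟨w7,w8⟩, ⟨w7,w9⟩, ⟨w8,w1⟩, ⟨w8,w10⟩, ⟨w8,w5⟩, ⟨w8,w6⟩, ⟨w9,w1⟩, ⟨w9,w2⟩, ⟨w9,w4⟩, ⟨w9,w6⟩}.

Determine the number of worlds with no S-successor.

S is serial; there are no such worlds.

0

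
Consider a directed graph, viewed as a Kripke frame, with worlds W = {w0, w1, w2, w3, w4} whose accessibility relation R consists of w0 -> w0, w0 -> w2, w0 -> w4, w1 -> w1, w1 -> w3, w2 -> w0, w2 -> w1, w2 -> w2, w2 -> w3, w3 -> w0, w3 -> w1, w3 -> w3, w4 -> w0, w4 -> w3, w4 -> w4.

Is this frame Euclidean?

Euclidean: no — w0 R w2 and w0 R w4, but not w2 R w4.

No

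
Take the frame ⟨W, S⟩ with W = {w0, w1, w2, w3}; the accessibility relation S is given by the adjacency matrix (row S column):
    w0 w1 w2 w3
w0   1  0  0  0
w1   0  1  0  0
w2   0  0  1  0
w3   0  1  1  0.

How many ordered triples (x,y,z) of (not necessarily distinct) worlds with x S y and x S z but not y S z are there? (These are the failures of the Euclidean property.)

Enumerating: (w3,w1,w2), (w3,w2,w1).

2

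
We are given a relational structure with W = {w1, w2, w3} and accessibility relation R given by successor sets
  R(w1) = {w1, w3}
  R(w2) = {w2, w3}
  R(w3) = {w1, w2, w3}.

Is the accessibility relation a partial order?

Reflexive: yes — every world is R-related to itself.
Transitive: no — w1 R w3 and w3 R w2, but not w1 R w2.
Antisymmetric: no — w1 R w3 and w3 R w1 with w1 ≠ w3.
So R is not a partial order.

No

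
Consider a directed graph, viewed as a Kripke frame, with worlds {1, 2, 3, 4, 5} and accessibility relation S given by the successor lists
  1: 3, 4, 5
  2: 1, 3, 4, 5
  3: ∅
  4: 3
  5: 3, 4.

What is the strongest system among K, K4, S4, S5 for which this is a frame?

Transitive (axiom 4): yes — every two-step S-path is closed by a direct edge.
Reflexive (axiom T): no — 1 is not related to itself.
Euclidean (axiom 5): no — 1 S 3 and 1 S 4, but not 3 S 4.
So F validates K, K4; S4 would additionally require S to be reflexive. The strongest is K4.

K4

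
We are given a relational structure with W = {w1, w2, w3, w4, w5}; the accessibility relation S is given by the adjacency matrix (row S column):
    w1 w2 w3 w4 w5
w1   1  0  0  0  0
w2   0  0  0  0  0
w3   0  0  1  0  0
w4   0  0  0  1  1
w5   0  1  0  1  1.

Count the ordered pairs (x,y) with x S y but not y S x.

1

Enumerating: (w5,w2).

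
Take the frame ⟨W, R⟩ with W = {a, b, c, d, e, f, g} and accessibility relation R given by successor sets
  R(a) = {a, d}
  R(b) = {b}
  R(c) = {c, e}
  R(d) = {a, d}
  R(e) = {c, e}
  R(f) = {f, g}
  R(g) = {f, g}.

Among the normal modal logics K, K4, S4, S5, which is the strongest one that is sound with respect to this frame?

S5

Transitive (axiom 4): yes — every two-step R-path is closed by a direct edge.
Reflexive (axiom T): yes — every world is R-related to itself.
Euclidean (axiom 5): yes — any two successors of a common world are R-related.
So F validates K, K4, S4, S5. The strongest is S5.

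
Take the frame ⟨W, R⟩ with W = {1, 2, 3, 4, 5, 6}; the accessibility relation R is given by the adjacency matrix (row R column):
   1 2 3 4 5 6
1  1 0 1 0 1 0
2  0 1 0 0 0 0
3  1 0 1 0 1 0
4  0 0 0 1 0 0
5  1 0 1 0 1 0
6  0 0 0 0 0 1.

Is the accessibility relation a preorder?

Yes

Reflexive: yes — every world is R-related to itself.
Transitive: yes — every two-step R-path is closed by a direct edge.
So R is a preorder.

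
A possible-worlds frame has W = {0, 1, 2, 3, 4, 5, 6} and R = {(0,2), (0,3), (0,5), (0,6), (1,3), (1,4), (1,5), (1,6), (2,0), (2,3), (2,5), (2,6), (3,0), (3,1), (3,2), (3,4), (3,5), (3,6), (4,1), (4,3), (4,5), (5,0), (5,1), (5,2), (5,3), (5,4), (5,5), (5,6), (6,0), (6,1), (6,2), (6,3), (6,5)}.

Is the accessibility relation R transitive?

No

Transitive: no — 0 R 3 and 3 R 1, but not 0 R 1.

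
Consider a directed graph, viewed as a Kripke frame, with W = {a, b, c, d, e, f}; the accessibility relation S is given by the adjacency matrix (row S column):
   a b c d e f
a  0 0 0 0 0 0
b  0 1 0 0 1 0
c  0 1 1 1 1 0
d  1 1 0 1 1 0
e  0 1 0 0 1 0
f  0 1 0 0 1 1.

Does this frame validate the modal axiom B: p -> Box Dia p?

No

Axiom B corresponds to the accessibility relation being symmetric.
Symmetric: no — c S b but not b S c.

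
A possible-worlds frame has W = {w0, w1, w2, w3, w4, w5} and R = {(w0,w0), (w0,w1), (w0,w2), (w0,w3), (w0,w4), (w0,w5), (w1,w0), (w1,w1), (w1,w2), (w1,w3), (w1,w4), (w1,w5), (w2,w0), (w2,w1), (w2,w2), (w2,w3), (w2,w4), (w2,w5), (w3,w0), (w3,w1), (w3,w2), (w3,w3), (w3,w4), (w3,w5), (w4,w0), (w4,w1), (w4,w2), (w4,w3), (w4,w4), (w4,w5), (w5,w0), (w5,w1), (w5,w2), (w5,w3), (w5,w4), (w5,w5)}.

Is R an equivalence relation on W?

Reflexive: yes — every world is R-related to itself.
Symmetric: yes — every pair in R has its reverse in R.
Transitive: yes — every two-step R-path is closed by a direct edge.
So R is an equivalence relation.

Yes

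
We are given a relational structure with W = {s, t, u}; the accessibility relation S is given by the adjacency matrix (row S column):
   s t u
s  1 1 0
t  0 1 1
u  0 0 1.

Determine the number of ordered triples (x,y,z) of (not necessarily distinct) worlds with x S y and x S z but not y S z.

Enumerating: (s,t,s), (t,u,t).

2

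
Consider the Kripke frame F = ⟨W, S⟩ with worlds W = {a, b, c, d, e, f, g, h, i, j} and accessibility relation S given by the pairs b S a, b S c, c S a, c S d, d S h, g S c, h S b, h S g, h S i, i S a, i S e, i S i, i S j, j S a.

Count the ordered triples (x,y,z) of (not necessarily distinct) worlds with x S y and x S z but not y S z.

Enumerating: (b,a,a), (b,a,c), (b,c,c), (c,a,a), (c,a,d), (c,d,a), (c,d,d), (d,h,h), (g,c,c), (h,b,b), (h,b,g), (h,b,i), … and 17 more.
Total: 29.

29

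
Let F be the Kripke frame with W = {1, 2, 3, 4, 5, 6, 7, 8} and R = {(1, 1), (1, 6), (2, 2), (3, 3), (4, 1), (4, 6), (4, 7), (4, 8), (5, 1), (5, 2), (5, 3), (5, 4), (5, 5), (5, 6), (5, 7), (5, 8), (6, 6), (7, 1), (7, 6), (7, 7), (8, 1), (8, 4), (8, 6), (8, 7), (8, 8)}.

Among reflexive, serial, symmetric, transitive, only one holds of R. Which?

serial

Reflexive: no — 4 is not related to itself.
Serial: yes — every world has a successor (e.g. 1 R 1).
Symmetric: no — 1 R 6 but not 6 R 1.
Transitive: no — 4 R 8 and 8 R 4, but not 4 R 4.
Only serial holds.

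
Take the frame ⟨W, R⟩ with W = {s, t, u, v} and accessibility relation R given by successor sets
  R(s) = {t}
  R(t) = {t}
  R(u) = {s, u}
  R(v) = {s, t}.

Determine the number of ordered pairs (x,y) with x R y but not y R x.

4

Enumerating: (s,t), (u,s), (v,s), (v,t).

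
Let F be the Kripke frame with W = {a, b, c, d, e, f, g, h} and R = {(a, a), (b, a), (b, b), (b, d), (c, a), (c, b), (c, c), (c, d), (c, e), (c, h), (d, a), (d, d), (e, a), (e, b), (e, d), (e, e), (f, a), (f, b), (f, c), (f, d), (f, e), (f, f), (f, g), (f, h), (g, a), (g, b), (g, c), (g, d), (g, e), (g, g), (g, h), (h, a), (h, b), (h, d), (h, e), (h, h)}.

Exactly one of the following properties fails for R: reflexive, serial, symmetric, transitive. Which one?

Reflexive: yes — every world is R-related to itself.
Serial: yes — every world has a successor (e.g. a R a).
Symmetric: no — b R a but not a R b.
Transitive: yes — every two-step R-path is closed by a direct edge.
Only symmetric fails.

symmetric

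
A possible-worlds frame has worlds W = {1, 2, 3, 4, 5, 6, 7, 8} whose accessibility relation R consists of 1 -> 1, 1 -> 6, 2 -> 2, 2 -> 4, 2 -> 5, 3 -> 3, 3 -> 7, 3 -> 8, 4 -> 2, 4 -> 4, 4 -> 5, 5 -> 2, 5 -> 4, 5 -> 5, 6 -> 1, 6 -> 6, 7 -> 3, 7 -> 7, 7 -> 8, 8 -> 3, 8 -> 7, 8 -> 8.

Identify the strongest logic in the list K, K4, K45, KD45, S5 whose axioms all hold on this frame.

Transitive (axiom 4): yes — every two-step R-path is closed by a direct edge.
Euclidean (axiom 5): yes — any two successors of a common world are R-related.
Serial (axiom D): yes — every world has a successor (e.g. 1 R 1).
Reflexive (axiom T): yes — every world is R-related to itself.
So F validates K, K4, K45, KD45, S5. The strongest is S5.

S5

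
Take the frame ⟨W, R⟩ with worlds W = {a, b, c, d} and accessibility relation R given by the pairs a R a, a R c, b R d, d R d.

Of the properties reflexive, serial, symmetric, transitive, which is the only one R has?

transitive

Reflexive: no — b is not related to itself.
Serial: no — c has no R-successor.
Symmetric: no — a R c but not c R a.
Transitive: yes — every two-step R-path is closed by a direct edge.
Only transitive holds.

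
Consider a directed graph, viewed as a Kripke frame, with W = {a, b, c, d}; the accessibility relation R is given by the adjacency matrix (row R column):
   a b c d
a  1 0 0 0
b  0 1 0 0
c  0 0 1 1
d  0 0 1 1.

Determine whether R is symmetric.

Symmetric: yes — every pair in R has its reverse in R.

Yes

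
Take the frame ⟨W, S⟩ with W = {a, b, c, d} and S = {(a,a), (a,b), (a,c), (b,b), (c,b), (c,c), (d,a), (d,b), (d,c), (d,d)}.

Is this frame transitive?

Transitive: yes — every two-step S-path is closed by a direct edge.

Yes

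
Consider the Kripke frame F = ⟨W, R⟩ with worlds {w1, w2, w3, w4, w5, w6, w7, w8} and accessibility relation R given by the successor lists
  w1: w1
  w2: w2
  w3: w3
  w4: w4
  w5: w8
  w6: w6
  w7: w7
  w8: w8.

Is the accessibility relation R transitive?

Yes

Transitive: yes — every two-step R-path is closed by a direct edge.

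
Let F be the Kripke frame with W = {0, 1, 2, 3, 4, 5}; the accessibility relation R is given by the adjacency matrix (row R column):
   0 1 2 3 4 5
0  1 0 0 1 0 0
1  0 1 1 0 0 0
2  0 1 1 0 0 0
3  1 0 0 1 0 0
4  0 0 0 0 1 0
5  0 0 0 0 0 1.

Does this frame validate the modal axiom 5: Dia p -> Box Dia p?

Axiom 5 corresponds to the accessibility relation being Euclidean.
Euclidean: yes — any two successors of a common world are R-related.

Yes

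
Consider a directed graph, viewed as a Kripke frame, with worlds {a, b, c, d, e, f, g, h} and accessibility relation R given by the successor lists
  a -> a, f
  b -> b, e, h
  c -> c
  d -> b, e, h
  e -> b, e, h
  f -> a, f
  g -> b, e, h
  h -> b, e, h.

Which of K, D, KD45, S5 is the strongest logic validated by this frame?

KD45

Serial (axiom D): yes — every world has a successor (e.g. a R a).
Euclidean (axiom 5): yes — any two successors of a common world are R-related.
Transitive (axiom 4): yes — every two-step R-path is closed by a direct edge.
Reflexive (axiom T): no — d is not related to itself.
So F validates K, D, KD45; S5 would additionally require R to be reflexive. The strongest is KD45.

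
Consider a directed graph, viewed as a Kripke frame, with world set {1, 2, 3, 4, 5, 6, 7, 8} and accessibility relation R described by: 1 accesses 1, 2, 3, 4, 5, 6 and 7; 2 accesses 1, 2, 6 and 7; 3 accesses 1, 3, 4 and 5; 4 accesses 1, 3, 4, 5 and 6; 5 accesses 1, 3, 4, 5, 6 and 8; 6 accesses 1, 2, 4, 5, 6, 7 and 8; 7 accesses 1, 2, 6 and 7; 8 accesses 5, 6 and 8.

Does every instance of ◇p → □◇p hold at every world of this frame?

Axiom 5 corresponds to the accessibility relation being Euclidean.
Euclidean: no — 1 R 2 and 1 R 3, but not 2 R 3.

No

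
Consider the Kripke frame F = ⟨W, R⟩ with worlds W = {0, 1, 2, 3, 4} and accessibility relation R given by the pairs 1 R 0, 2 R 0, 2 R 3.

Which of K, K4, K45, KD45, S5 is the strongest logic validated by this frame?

Transitive (axiom 4): yes — every two-step R-path is closed by a direct edge.
Euclidean (axiom 5): no — 2 R 0 and 2 R 3, but not 0 R 3.
Serial (axiom D): no — 0 has no R-successor.
Reflexive (axiom T): no — 0 is not related to itself.
So F validates K, K4; K45 would additionally require R to be Euclidean. The strongest is K4.

K4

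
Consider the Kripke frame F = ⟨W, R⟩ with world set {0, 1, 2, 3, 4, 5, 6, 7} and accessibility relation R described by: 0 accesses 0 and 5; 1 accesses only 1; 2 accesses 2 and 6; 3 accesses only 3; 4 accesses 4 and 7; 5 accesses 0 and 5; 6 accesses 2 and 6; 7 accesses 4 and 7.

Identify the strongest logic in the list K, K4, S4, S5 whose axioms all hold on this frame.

S5

Transitive (axiom 4): yes — every two-step R-path is closed by a direct edge.
Reflexive (axiom T): yes — every world is R-related to itself.
Euclidean (axiom 5): yes — any two successors of a common world are R-related.
So F validates K, K4, S4, S5. The strongest is S5.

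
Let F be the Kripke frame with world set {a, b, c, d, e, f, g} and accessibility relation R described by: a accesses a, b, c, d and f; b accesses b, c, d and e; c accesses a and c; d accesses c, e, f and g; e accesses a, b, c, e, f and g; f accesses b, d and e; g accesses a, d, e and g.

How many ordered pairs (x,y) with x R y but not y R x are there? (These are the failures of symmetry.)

Enumerating: (a,b), (a,d), (a,f), (b,c), (b,d), (d,c), (d,e), (e,a), (e,c), (f,b), (g,a).

11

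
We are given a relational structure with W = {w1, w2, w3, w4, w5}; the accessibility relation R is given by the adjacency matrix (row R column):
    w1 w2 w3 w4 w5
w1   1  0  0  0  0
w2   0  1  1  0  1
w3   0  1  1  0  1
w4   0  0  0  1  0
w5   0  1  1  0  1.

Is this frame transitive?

Yes

Transitive: yes — every two-step R-path is closed by a direct edge.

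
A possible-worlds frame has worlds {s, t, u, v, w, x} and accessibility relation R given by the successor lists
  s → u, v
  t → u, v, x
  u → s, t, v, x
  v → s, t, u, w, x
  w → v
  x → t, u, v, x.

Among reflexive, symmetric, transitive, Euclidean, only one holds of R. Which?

Reflexive: no — s is not related to itself.
Symmetric: yes — every pair in R has its reverse in R.
Transitive: no — s R u and u R t, but not s R t.
Euclidean: no — u R s and u R t, but not s R t.
Only symmetric holds.

symmetric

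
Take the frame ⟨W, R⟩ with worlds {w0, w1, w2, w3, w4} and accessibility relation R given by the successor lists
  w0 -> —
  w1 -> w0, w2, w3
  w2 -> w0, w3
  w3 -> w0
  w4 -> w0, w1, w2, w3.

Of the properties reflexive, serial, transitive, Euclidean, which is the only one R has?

Reflexive: no — w0 is not related to itself.
Serial: no — w0 has no R-successor.
Transitive: yes — every two-step R-path is closed by a direct edge.
Euclidean: no — w1 R w0 and w1 R w2, but not w0 R w2.
Only transitive holds.

transitive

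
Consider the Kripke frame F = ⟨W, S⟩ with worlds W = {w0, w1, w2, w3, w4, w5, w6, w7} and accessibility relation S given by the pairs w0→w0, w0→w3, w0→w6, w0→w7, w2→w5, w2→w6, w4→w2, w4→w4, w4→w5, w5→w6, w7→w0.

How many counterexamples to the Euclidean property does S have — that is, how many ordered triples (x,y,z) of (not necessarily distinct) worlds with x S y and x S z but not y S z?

20

Enumerating: (w0,w3,w0), (w0,w3,w3), (w0,w3,w6), (w0,w3,w7), (w0,w6,w0), (w0,w6,w3), (w0,w6,w6), (w0,w6,w7), (w0,w7,w3), (w0,w7,w6), (w0,w7,w7), (w2,w5,w5), … and 8 more.
Total: 20.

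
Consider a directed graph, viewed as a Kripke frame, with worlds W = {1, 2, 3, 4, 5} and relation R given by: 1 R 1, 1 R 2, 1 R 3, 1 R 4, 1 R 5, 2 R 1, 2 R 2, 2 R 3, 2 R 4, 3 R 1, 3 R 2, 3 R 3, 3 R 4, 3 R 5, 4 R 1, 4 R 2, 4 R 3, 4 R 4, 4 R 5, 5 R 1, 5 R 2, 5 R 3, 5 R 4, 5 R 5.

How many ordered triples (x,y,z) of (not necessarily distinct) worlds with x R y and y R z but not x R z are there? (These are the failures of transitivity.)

Enumerating: (2,1,5), (2,3,5), (2,4,5).

3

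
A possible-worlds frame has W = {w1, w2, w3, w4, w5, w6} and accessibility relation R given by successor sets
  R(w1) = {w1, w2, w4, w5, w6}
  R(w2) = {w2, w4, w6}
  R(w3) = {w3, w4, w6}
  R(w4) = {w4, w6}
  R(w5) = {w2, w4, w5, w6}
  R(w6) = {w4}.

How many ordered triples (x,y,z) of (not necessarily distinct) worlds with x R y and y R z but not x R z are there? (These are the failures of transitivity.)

Enumerating: (w6,w4,w6).

1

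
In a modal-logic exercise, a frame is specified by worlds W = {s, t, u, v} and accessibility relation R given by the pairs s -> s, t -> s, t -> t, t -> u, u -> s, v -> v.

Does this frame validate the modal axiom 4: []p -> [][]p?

Yes

Axiom 4 corresponds to the accessibility relation being transitive.
Transitive: yes — every two-step R-path is closed by a direct edge.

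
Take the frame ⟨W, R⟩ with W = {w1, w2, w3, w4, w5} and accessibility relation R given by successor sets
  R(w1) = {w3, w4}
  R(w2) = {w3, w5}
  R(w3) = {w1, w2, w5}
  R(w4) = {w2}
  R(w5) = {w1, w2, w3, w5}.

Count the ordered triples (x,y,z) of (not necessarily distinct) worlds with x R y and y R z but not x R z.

15

Enumerating: (w1,w3,w1), (w1,w3,w2), (w1,w3,w5), (w1,w4,w2), (w2,w3,w1), (w2,w3,w2), (w2,w5,w1), (w2,w5,w2), (w3,w1,w3), (w3,w1,w4), (w3,w2,w3), (w3,w5,w3), (w4,w2,w3), (w4,w2,w5), (w5,w1,w4).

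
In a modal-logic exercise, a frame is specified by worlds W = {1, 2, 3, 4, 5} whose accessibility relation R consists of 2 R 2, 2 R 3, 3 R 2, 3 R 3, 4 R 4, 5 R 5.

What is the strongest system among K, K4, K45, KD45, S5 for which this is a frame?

Transitive (axiom 4): yes — every two-step R-path is closed by a direct edge.
Euclidean (axiom 5): yes — any two successors of a common world are R-related.
Serial (axiom D): no — 1 has no R-successor.
Reflexive (axiom T): no — 1 is not related to itself.
So F validates K, K4, K45; KD45 would additionally require R to be serial. The strongest is K45.

K45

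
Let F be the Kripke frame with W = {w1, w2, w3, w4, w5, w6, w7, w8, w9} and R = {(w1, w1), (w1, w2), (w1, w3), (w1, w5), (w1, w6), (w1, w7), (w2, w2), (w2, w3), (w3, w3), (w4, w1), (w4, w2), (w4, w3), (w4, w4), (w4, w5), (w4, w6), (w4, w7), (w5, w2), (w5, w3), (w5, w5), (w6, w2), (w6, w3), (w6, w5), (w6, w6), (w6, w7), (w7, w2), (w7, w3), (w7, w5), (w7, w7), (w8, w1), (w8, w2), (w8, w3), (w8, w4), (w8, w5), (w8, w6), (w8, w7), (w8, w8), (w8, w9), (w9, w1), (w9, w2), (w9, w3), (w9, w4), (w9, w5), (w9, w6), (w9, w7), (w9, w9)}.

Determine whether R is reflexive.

Yes

Reflexive: yes — every world is R-related to itself.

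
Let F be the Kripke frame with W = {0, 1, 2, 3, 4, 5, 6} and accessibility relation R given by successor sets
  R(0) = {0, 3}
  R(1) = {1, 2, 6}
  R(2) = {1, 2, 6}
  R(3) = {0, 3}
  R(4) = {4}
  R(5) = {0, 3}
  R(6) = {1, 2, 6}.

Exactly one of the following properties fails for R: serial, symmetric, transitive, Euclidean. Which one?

Serial: yes — every world has a successor (e.g. 0 R 0).
Symmetric: no — 5 R 0 but not 0 R 5.
Transitive: yes — every two-step R-path is closed by a direct edge.
Euclidean: yes — any two successors of a common world are R-related.
Only symmetric fails.

symmetric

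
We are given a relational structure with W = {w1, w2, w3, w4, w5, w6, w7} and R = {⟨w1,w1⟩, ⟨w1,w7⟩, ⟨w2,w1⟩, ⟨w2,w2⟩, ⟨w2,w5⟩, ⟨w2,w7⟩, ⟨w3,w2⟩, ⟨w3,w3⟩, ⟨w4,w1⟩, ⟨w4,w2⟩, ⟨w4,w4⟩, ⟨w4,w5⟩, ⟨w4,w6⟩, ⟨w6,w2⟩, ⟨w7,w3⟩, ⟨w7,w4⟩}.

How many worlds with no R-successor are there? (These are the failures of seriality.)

Enumerating: w5.

1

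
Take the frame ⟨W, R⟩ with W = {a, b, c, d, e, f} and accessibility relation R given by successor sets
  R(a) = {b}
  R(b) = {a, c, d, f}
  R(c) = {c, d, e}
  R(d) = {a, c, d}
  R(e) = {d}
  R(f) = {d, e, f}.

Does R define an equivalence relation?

No

Reflexive: no — a is not related to itself.
Symmetric: no — b R c but not c R b.
Transitive: no — a R b and b R c, but not a R c.
So R is not an equivalence relation.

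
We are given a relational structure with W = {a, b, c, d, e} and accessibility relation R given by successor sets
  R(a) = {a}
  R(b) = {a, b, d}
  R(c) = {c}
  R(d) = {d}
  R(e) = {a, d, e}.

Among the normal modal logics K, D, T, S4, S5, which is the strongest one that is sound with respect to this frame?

S4

Serial (axiom D): yes — every world has a successor (e.g. a R a).
Reflexive (axiom T): yes — every world is R-related to itself.
Transitive (axiom 4): yes — every two-step R-path is closed by a direct edge.
Euclidean (axiom 5): no — b R a and b R d, but not a R d.
So F validates K, D, T, S4; S5 would additionally require R to be Euclidean. The strongest is S4.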